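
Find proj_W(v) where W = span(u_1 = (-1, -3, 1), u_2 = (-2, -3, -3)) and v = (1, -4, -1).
proj_W(v) = (-121/89, -537/178, -73/178)

Set up U = [u_1 | ... | u_2] ∈ R^(3×2). The projector onto W = col(U) is P = U (U^T U)^(-1) U^T.
Compute U^T U =
  [11, 8]
  [8, 22],
and U^T v = (10, 13).
Solve U^T U · c = U^T v for the coefficients: c = (58/89, 63/178). The projection is proj_W(v) = U c.
Check: (v - proj_W(v)) · u_1 = 0  (should be 0).
Check: (v - proj_W(v)) · u_2 = 0  (should be 0).
Result: proj_W(v) = (-121/89, -537/178, -73/178).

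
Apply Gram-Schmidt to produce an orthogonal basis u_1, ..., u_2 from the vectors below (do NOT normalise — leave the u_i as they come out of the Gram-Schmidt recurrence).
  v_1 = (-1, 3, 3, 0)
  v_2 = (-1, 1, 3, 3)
Orthogonal basis:
  u_1 = (-1, 3, 3, 0)
  u_2 = (-6/19, -20/19, 18/19, 3)

Apply the Gram-Schmidt recurrence
  u_1 = v_1
  u_i = v_i − Σ_{j<i} ((v_i · u_j) / (u_j · u_j)) · u_j.

Step by step this gives:
  u_1 = (-1, 3, 3, 0)
  u_2 = (-6/19, -20/19, 18/19, 3)

Orthogonality check:
  u_2 · u_1 = 0 (should be 0)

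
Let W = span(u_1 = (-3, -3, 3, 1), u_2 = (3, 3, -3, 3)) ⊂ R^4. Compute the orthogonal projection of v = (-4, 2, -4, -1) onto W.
proj_W(v) = (2/3, 2/3, -2/3, -1)

Set up U = [u_1 | ... | u_2] ∈ R^(4×2). The projector onto W = col(U) is P = U (U^T U)^(-1) U^T.
Compute U^T U =
  [28, -24]
  [-24, 36],
and U^T v = (-7, 3).
Solve U^T U · c = U^T v for the coefficients: c = (-5/12, -7/36). The projection is proj_W(v) = U c.
Check: (v - proj_W(v)) · u_1 = 0  (should be 0).
Check: (v - proj_W(v)) · u_2 = 0  (should be 0).
Result: proj_W(v) = (2/3, 2/3, -2/3, -1).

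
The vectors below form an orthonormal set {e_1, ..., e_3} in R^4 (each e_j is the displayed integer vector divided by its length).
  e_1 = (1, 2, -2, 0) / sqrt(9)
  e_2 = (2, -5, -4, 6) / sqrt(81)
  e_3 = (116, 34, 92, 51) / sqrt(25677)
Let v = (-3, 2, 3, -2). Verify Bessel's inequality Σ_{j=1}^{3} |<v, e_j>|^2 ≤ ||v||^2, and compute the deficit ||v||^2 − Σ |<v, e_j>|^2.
Σ |<v, e_j>|^2 = 7281/317; ||v||^2 = 26; deficit = 961/317

Write each e_j = u_j / sqrt(<u_j, u_j>) where u_j is the displayed integer vector. Then <v, e_j> = <v, u_j> / sqrt(<u_j, u_j>), so |<v, e_j>|^2 = <v, u_j>^2 / <u_j, u_j>.
Coefficients: <v, e_1> = -5/sqrt(9), <v, e_2> = -40/sqrt(81), <v, e_3> = -106/sqrt(25677).
Square and sum: Σ |<v, e_j>|^2 = 7281/317.
Compute ||v||^2 = v·v = 26.
Deficit = 26 − 7281/317 = 961/317 ≥ 0, confirming Bessel's inequality. (The deficit equals ||v − Σ <v,e_j> e_j||^2, the squared distance from v to span{e_j}.)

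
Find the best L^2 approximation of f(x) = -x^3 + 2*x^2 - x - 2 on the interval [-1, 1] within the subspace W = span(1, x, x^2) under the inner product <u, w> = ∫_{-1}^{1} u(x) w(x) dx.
g(x) = 2*x^2 - 8*x/5 - 2

The best approximation g ∈ W is the orthogonal projection of f onto W. Writing g = a_0 + a_1 x + a_2 x^2, the coefficients solve the normal equations G · a = b where
  G_{ij} = <φ_i, φ_j> and b_i = <f, φ_i>, with φ_0 = 1, φ_1 = x, φ_2 = x^2.
G =
  [2, 0, 2/3]
  [0, 2/3, 0]
  [2/3, 0, 2/5],
b = (-8/3, -16/15, -8/15).
Solving gives a_0 = -2, a_1 = -8/5, a_2 = 2, so
  g(x) = 2*x^2 - 8*x/5 - 2.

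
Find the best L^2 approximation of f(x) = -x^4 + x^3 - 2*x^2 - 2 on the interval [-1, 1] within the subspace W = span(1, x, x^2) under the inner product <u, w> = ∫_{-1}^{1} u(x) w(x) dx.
g(x) = -20*x^2/7 + 3*x/5 - 67/35

The best approximation g ∈ W is the orthogonal projection of f onto W. Writing g = a_0 + a_1 x + a_2 x^2, the coefficients solve the normal equations G · a = b where
  G_{ij} = <φ_i, φ_j> and b_i = <f, φ_i>, with φ_0 = 1, φ_1 = x, φ_2 = x^2.
G =
  [2, 0, 2/3]
  [0, 2/3, 0]
  [2/3, 0, 2/5],
b = (-86/15, 2/5, -254/105).
Solving gives a_0 = -67/35, a_1 = 3/5, a_2 = -20/7, so
  g(x) = -20*x^2/7 + 3*x/5 - 67/35.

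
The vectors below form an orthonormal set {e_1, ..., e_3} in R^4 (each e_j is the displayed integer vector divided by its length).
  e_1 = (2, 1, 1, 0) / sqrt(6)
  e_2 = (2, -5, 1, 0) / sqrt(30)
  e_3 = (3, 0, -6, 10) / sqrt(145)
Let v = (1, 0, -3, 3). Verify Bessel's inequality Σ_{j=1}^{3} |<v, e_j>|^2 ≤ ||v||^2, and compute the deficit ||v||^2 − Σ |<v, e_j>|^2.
Σ |<v, e_j>|^2 = 526/29; ||v||^2 = 19; deficit = 25/29

Write each e_j = u_j / sqrt(<u_j, u_j>) where u_j is the displayed integer vector. Then <v, e_j> = <v, u_j> / sqrt(<u_j, u_j>), so |<v, e_j>|^2 = <v, u_j>^2 / <u_j, u_j>.
Coefficients: <v, e_1> = -1/sqrt(6), <v, e_2> = -1/sqrt(30), <v, e_3> = 51/sqrt(145).
Square and sum: Σ |<v, e_j>|^2 = 526/29.
Compute ||v||^2 = v·v = 19.
Deficit = 19 − 526/29 = 25/29 ≥ 0, confirming Bessel's inequality. (The deficit equals ||v − Σ <v,e_j> e_j||^2, the squared distance from v to span{e_j}.)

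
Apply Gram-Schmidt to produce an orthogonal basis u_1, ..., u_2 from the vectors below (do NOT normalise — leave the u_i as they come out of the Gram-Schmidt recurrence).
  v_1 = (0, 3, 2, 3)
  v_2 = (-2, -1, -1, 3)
Orthogonal basis:
  u_1 = (0, 3, 2, 3)
  u_2 = (-2, -17/11, -15/11, 27/11)

Apply the Gram-Schmidt recurrence
  u_1 = v_1
  u_i = v_i − Σ_{j<i} ((v_i · u_j) / (u_j · u_j)) · u_j.

Step by step this gives:
  u_1 = (0, 3, 2, 3)
  u_2 = (-2, -17/11, -15/11, 27/11)

Orthogonality check:
  u_2 · u_1 = 0 (should be 0)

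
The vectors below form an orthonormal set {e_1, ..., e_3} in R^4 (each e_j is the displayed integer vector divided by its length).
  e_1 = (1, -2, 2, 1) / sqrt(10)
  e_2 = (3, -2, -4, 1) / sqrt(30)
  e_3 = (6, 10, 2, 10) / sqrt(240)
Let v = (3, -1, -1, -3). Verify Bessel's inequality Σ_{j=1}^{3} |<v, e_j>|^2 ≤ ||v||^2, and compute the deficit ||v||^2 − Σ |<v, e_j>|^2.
Σ |<v, e_j>|^2 = 36/5; ||v||^2 = 20; deficit = 64/5

Write each e_j = u_j / sqrt(<u_j, u_j>) where u_j is the displayed integer vector. Then <v, e_j> = <v, u_j> / sqrt(<u_j, u_j>), so |<v, e_j>|^2 = <v, u_j>^2 / <u_j, u_j>.
Coefficients: <v, e_1> = 0/sqrt(10), <v, e_2> = 12/sqrt(30), <v, e_3> = -24/sqrt(240).
Square and sum: Σ |<v, e_j>|^2 = 36/5.
Compute ||v||^2 = v·v = 20.
Deficit = 20 − 36/5 = 64/5 ≥ 0, confirming Bessel's inequality. (The deficit equals ||v − Σ <v,e_j> e_j||^2, the squared distance from v to span{e_j}.)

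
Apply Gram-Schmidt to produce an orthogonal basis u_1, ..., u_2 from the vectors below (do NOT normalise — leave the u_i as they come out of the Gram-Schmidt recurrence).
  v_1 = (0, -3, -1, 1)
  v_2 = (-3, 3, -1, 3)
Orthogonal basis:
  u_1 = (0, -3, -1, 1)
  u_2 = (-3, 18/11, -16/11, 38/11)

Apply the Gram-Schmidt recurrence
  u_1 = v_1
  u_i = v_i − Σ_{j<i} ((v_i · u_j) / (u_j · u_j)) · u_j.

Step by step this gives:
  u_1 = (0, -3, -1, 1)
  u_2 = (-3, 18/11, -16/11, 38/11)

Orthogonality check:
  u_2 · u_1 = 0 (should be 0)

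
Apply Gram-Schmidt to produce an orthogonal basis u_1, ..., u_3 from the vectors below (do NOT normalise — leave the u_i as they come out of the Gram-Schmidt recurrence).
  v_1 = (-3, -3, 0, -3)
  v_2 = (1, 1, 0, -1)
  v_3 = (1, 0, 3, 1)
Orthogonal basis:
  u_1 = (-3, -3, 0, -3)
  u_2 = (2/3, 2/3, 0, -4/3)
  u_3 = (1/2, -1/2, 3, 0)

Apply the Gram-Schmidt recurrence
  u_1 = v_1
  u_i = v_i − Σ_{j<i} ((v_i · u_j) / (u_j · u_j)) · u_j.

Step by step this gives:
  u_1 = (-3, -3, 0, -3)
  u_2 = (2/3, 2/3, 0, -4/3)
  u_3 = (1/2, -1/2, 3, 0)

Orthogonality check:
  u_2 · u_1 = 0 (should be 0)
  u_3 · u_1 = 0 (should be 0)
  u_3 · u_2 = 0 (should be 0)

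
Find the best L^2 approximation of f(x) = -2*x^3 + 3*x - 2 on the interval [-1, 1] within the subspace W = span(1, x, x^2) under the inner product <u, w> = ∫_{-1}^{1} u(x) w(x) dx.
g(x) = 9*x/5 - 2

The best approximation g ∈ W is the orthogonal projection of f onto W. Writing g = a_0 + a_1 x + a_2 x^2, the coefficients solve the normal equations G · a = b where
  G_{ij} = <φ_i, φ_j> and b_i = <f, φ_i>, with φ_0 = 1, φ_1 = x, φ_2 = x^2.
G =
  [2, 0, 2/3]
  [0, 2/3, 0]
  [2/3, 0, 2/5],
b = (-4, 6/5, -4/3).
Solving gives a_0 = -2, a_1 = 9/5, a_2 = 0, so
  g(x) = 9*x/5 - 2.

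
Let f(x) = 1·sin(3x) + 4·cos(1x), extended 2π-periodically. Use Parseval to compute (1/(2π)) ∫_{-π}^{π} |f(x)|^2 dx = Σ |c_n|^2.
Σ |c_n|^2 = 17/2

Expand |f|^2 and use orthogonality of {sin(nx), cos(mx)} on [-π, π]:
  ∫_{-π}^{π} sin(nx)^2 dx = π, ∫ cos(mx)^2 dx = π, and cross terms integrate to 0.
So ∫_{-π}^{π} f(x)^2 dx = 1^2 · π + 4^2 · π = (1 + 16)π.
Divide by 2π: (1 + 16)/2 = 17/2.
By Parseval, this equals Σ |c_n|^2.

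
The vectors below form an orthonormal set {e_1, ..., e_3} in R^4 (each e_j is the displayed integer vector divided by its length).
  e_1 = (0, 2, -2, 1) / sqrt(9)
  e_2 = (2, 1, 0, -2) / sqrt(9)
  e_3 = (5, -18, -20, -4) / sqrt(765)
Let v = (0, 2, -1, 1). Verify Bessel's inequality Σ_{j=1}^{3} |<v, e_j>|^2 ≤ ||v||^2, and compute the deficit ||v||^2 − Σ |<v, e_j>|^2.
Σ |<v, e_j>|^2 = 913/153; ||v||^2 = 6; deficit = 5/153

Write each e_j = u_j / sqrt(<u_j, u_j>) where u_j is the displayed integer vector. Then <v, e_j> = <v, u_j> / sqrt(<u_j, u_j>), so |<v, e_j>|^2 = <v, u_j>^2 / <u_j, u_j>.
Coefficients: <v, e_1> = 7/sqrt(9), <v, e_2> = 0/sqrt(9), <v, e_3> = -20/sqrt(765).
Square and sum: Σ |<v, e_j>|^2 = 913/153.
Compute ||v||^2 = v·v = 6.
Deficit = 6 − 913/153 = 5/153 ≥ 0, confirming Bessel's inequality. (The deficit equals ||v − Σ <v,e_j> e_j||^2, the squared distance from v to span{e_j}.)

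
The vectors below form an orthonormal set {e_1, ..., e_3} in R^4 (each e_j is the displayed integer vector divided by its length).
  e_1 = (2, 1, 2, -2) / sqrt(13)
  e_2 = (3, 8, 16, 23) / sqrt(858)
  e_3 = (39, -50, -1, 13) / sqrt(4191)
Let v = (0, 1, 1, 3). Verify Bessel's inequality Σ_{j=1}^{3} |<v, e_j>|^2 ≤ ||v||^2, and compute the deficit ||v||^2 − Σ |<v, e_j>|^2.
Σ |<v, e_j>|^2 = 2745/254; ||v||^2 = 11; deficit = 49/254

Write each e_j = u_j / sqrt(<u_j, u_j>) where u_j is the displayed integer vector. Then <v, e_j> = <v, u_j> / sqrt(<u_j, u_j>), so |<v, e_j>|^2 = <v, u_j>^2 / <u_j, u_j>.
Coefficients: <v, e_1> = -3/sqrt(13), <v, e_2> = 93/sqrt(858), <v, e_3> = -12/sqrt(4191).
Square and sum: Σ |<v, e_j>|^2 = 2745/254.
Compute ||v||^2 = v·v = 11.
Deficit = 11 − 2745/254 = 49/254 ≥ 0, confirming Bessel's inequality. (The deficit equals ||v − Σ <v,e_j> e_j||^2, the squared distance from v to span{e_j}.)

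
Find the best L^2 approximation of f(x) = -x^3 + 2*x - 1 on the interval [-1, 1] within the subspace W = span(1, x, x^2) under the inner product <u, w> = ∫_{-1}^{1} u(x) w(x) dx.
g(x) = 7*x/5 - 1

The best approximation g ∈ W is the orthogonal projection of f onto W. Writing g = a_0 + a_1 x + a_2 x^2, the coefficients solve the normal equations G · a = b where
  G_{ij} = <φ_i, φ_j> and b_i = <f, φ_i>, with φ_0 = 1, φ_1 = x, φ_2 = x^2.
G =
  [2, 0, 2/3]
  [0, 2/3, 0]
  [2/3, 0, 2/5],
b = (-2, 14/15, -2/3).
Solving gives a_0 = -1, a_1 = 7/5, a_2 = 0, so
  g(x) = 7*x/5 - 1.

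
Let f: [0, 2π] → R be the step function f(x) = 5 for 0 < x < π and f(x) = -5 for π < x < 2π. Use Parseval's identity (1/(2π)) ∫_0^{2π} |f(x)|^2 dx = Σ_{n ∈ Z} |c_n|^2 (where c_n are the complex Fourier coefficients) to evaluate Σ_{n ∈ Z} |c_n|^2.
Σ |c_n|^2 = 25

Parseval equates the L^2 energy of f (normalised by 1/(2π)) with the ℓ^2 sum of its Fourier coefficients: (1/(2π)) ∫_0^{2π} |f|^2 = Σ |c_n|^2.
Compute the left side: (1/(2π)) [∫_0^π 5^2 dx + ∫_π^{2π} (-5)^2 dx] = (1/(2π)) · (25π + 25π) = (25 + 25)/2 = 25.
So Σ_{n ∈ Z} |c_n|^2 = 25.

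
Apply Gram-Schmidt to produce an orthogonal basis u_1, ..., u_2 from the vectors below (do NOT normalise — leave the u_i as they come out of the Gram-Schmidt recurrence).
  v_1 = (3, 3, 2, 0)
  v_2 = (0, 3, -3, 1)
Orthogonal basis:
  u_1 = (3, 3, 2, 0)
  u_2 = (-9/22, 57/22, -36/11, 1)

Apply the Gram-Schmidt recurrence
  u_1 = v_1
  u_i = v_i − Σ_{j<i} ((v_i · u_j) / (u_j · u_j)) · u_j.

Step by step this gives:
  u_1 = (3, 3, 2, 0)
  u_2 = (-9/22, 57/22, -36/11, 1)

Orthogonality check:
  u_2 · u_1 = 0 (should be 0)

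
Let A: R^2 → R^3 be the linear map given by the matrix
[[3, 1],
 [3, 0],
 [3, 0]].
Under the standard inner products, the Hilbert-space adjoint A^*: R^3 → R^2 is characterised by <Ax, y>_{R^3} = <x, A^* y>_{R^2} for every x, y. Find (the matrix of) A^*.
A^* = A^T =
[[3, 3, 3],
 [1, 0, 0]]

For real matrices with standard dot products, the defining identity <Ax, y> = <x, A^* y> gives (Ax)^T y = x^T (A^*) y, i.e. x^T A^T y = x^T (A^*) y. Since this holds for all x, y, we must have A^* = A^T. Therefore
A^* =
[[3, 3, 3],
 [1, 0, 0]].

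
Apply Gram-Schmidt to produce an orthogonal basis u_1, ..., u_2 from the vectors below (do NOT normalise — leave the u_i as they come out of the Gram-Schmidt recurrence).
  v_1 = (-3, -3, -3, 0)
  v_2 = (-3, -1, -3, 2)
Orthogonal basis:
  u_1 = (-3, -3, -3, 0)
  u_2 = (-2/3, 4/3, -2/3, 2)

Apply the Gram-Schmidt recurrence
  u_1 = v_1
  u_i = v_i − Σ_{j<i} ((v_i · u_j) / (u_j · u_j)) · u_j.

Step by step this gives:
  u_1 = (-3, -3, -3, 0)
  u_2 = (-2/3, 4/3, -2/3, 2)

Orthogonality check:
  u_2 · u_1 = 0 (should be 0)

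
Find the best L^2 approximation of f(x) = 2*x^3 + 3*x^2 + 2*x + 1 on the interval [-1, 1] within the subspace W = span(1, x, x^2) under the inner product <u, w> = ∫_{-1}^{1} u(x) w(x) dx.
g(x) = 3*x^2 + 16*x/5 + 1

The best approximation g ∈ W is the orthogonal projection of f onto W. Writing g = a_0 + a_1 x + a_2 x^2, the coefficients solve the normal equations G · a = b where
  G_{ij} = <φ_i, φ_j> and b_i = <f, φ_i>, with φ_0 = 1, φ_1 = x, φ_2 = x^2.
G =
  [2, 0, 2/3]
  [0, 2/3, 0]
  [2/3, 0, 2/5],
b = (4, 32/15, 28/15).
Solving gives a_0 = 1, a_1 = 16/5, a_2 = 3, so
  g(x) = 3*x^2 + 16*x/5 + 1.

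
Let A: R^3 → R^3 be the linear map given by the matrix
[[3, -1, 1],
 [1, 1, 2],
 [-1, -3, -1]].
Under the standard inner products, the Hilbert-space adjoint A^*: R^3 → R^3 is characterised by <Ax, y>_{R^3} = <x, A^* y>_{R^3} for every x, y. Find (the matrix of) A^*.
A^* = A^T =
[[3, 1, -1],
 [-1, 1, -3],
 [1, 2, -1]]

For real matrices with standard dot products, the defining identity <Ax, y> = <x, A^* y> gives (Ax)^T y = x^T (A^*) y, i.e. x^T A^T y = x^T (A^*) y. Since this holds for all x, y, we must have A^* = A^T. Therefore
A^* =
[[3, 1, -1],
 [-1, 1, -3],
 [1, 2, -1]].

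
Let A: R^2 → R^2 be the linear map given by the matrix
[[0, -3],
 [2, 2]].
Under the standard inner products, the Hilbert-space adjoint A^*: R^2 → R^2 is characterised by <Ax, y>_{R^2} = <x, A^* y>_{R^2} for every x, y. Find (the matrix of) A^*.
A^* = A^T =
[[0, 2],
 [-3, 2]]

For real matrices with standard dot products, the defining identity <Ax, y> = <x, A^* y> gives (Ax)^T y = x^T (A^*) y, i.e. x^T A^T y = x^T (A^*) y. Since this holds for all x, y, we must have A^* = A^T. Therefore
A^* =
[[0, 2],
 [-3, 2]].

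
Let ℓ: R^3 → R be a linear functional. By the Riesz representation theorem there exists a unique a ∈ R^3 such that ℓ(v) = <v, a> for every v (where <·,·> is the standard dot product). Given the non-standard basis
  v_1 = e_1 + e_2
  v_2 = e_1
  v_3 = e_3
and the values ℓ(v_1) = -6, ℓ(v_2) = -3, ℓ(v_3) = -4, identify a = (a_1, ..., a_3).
a = (-3, -3, -4)

Write a = (a_1, ..., a_3) in the standard basis. For each basis vector v_i, ℓ(v_i) = <v_i, a> is a linear equation in the a_j's. Collect the n equations into a matrix system V a = ℓ, where row i of V is v_i (expressed in the standard basis). Since V is invertible (lower-triangular with 1s on the diagonal, up to permutation), solve by back-substitution:
  V =
[[1, 1, 0],
 [1, 0, 0],
 [0, 0, 1]]
  V a = (-6, -3, -4)
Solving gives a = (-3, -3, -4).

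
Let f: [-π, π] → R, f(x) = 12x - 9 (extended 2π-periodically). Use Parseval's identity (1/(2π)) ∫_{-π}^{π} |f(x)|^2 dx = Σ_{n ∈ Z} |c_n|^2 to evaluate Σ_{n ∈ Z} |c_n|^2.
Σ |c_n|^2 = 48π^2 + 81

Expand and integrate term by term over [-π, π]:
  ∫ (12x)^2 dx = 144·(2π^3/3); ∫ 2·12·(-9)·x dx = 0 (odd integrand); ∫ (-9)^2 dx = 81·2π.
So (1/(2π)) ∫_{-π}^{π} (12x - 9)^2 dx = 144π^2/3 + 81 = 48π^2 + 81.
Parseval ⇒ Σ |c_n|^2 = 48π^2 + 81.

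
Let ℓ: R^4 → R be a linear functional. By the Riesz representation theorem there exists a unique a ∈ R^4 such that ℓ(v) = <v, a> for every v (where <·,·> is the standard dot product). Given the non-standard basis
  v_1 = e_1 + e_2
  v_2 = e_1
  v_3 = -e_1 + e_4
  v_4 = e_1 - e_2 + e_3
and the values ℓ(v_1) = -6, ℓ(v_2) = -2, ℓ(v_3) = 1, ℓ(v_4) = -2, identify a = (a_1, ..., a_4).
a = (-2, -4, -4, -1)

Write a = (a_1, ..., a_4) in the standard basis. For each basis vector v_i, ℓ(v_i) = <v_i, a> is a linear equation in the a_j's. Collect the n equations into a matrix system V a = ℓ, where row i of V is v_i (expressed in the standard basis). Since V is invertible (lower-triangular with 1s on the diagonal, up to permutation), solve by back-substitution:
  V =
[[1, 1, 0, 0],
 [1, 0, 0, 0],
 [-1, 0, 0, 1],
 [1, -1, 1, 0]]
  V a = (-6, -2, 1, -2)
Solving gives a = (-2, -4, -4, -1).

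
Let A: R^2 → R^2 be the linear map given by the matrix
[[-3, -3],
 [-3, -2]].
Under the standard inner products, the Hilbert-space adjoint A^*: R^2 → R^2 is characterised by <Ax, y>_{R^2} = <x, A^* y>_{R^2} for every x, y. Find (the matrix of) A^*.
A^* = A^T =
[[-3, -3],
 [-3, -2]]

For real matrices with standard dot products, the defining identity <Ax, y> = <x, A^* y> gives (Ax)^T y = x^T (A^*) y, i.e. x^T A^T y = x^T (A^*) y. Since this holds for all x, y, we must have A^* = A^T. Therefore
A^* =
[[-3, -3],
 [-3, -2]].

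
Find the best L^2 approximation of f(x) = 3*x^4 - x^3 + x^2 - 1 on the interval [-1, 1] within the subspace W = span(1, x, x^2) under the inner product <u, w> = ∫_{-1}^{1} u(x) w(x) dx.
g(x) = 25*x^2/7 - 3*x/5 - 44/35

The best approximation g ∈ W is the orthogonal projection of f onto W. Writing g = a_0 + a_1 x + a_2 x^2, the coefficients solve the normal equations G · a = b where
  G_{ij} = <φ_i, φ_j> and b_i = <f, φ_i>, with φ_0 = 1, φ_1 = x, φ_2 = x^2.
G =
  [2, 0, 2/3]
  [0, 2/3, 0]
  [2/3, 0, 2/5],
b = (-2/15, -2/5, 62/105).
Solving gives a_0 = -44/35, a_1 = -3/5, a_2 = 25/7, so
  g(x) = 25*x^2/7 - 3*x/5 - 44/35.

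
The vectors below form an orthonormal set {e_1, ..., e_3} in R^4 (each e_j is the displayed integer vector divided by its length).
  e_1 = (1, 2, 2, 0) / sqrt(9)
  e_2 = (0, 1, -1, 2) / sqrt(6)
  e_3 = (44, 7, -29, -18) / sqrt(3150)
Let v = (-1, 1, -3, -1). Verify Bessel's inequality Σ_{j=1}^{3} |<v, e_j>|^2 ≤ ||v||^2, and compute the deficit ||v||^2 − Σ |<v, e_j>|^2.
Σ |<v, e_j>|^2 = 2579/525; ||v||^2 = 12; deficit = 3721/525

Write each e_j = u_j / sqrt(<u_j, u_j>) where u_j is the displayed integer vector. Then <v, e_j> = <v, u_j> / sqrt(<u_j, u_j>), so |<v, e_j>|^2 = <v, u_j>^2 / <u_j, u_j>.
Coefficients: <v, e_1> = -5/sqrt(9), <v, e_2> = 2/sqrt(6), <v, e_3> = 68/sqrt(3150).
Square and sum: Σ |<v, e_j>|^2 = 2579/525.
Compute ||v||^2 = v·v = 12.
Deficit = 12 − 2579/525 = 3721/525 ≥ 0, confirming Bessel's inequality. (The deficit equals ||v − Σ <v,e_j> e_j||^2, the squared distance from v to span{e_j}.)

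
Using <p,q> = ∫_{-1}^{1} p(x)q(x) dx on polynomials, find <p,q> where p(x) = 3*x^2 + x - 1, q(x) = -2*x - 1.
<p,q> = -4/3

Expand the product: p(x)·q(x) = -6*x^3 - 5*x^2 + x + 1.
∫_{-1}^{1} of each monomial x^k gives [2/(k+1) if k even, 0 if k odd]. Integrating term-by-term (or equivalently evaluating the antiderivative F(x) = -3*x^4/2 - 5*x^3/3 + x^2/2 + x at the endpoints):
  F(1) − F(−1) = -5/3 − (-1/3) = -4/3.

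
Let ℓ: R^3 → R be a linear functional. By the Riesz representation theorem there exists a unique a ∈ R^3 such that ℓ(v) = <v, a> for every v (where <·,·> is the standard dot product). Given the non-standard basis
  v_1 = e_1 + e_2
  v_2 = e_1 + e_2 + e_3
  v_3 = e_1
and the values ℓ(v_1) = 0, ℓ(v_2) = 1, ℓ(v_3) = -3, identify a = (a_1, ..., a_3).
a = (-3, 3, 1)

Write a = (a_1, ..., a_3) in the standard basis. For each basis vector v_i, ℓ(v_i) = <v_i, a> is a linear equation in the a_j's. Collect the n equations into a matrix system V a = ℓ, where row i of V is v_i (expressed in the standard basis). Since V is invertible (lower-triangular with 1s on the diagonal, up to permutation), solve by back-substitution:
  V =
[[1, 1, 0],
 [1, 1, 1],
 [1, 0, 0]]
  V a = (0, 1, -3)
Solving gives a = (-3, 3, 1).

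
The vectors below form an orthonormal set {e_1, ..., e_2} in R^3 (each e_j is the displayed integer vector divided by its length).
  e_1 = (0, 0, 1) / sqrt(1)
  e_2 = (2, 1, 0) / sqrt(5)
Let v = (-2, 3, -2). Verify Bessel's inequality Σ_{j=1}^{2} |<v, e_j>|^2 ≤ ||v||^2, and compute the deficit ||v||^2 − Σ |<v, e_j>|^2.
Σ |<v, e_j>|^2 = 21/5; ||v||^2 = 17; deficit = 64/5

Write each e_j = u_j / sqrt(<u_j, u_j>) where u_j is the displayed integer vector. Then <v, e_j> = <v, u_j> / sqrt(<u_j, u_j>), so |<v, e_j>|^2 = <v, u_j>^2 / <u_j, u_j>.
Coefficients: <v, e_1> = -2/sqrt(1), <v, e_2> = -1/sqrt(5).
Square and sum: Σ |<v, e_j>|^2 = 21/5.
Compute ||v||^2 = v·v = 17.
Deficit = 17 − 21/5 = 64/5 ≥ 0, confirming Bessel's inequality. (The deficit equals ||v − Σ <v,e_j> e_j||^2, the squared distance from v to span{e_j}.)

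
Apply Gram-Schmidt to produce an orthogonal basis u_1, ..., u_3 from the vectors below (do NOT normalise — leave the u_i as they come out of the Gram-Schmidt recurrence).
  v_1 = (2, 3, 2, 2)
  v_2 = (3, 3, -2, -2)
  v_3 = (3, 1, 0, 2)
Orthogonal basis:
  u_1 = (2, 3, 2, 2)
  u_2 = (7/3, 2, -8/3, -8/3)
  u_3 = (696/497, -580/497, -410/497, 584/497)

Apply the Gram-Schmidt recurrence
  u_1 = v_1
  u_i = v_i − Σ_{j<i} ((v_i · u_j) / (u_j · u_j)) · u_j.

Step by step this gives:
  u_1 = (2, 3, 2, 2)
  u_2 = (7/3, 2, -8/3, -8/3)
  u_3 = (696/497, -580/497, -410/497, 584/497)

Orthogonality check:
  u_2 · u_1 = 0 (should be 0)
  u_3 · u_1 = 0 (should be 0)
  u_3 · u_2 = 0 (should be 0)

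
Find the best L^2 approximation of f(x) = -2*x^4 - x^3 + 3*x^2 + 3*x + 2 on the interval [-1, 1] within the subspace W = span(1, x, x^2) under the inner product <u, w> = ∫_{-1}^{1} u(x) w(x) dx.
g(x) = 9*x^2/7 + 12*x/5 + 76/35

The best approximation g ∈ W is the orthogonal projection of f onto W. Writing g = a_0 + a_1 x + a_2 x^2, the coefficients solve the normal equations G · a = b where
  G_{ij} = <φ_i, φ_j> and b_i = <f, φ_i>, with φ_0 = 1, φ_1 = x, φ_2 = x^2.
G =
  [2, 0, 2/3]
  [0, 2/3, 0]
  [2/3, 0, 2/5],
b = (26/5, 8/5, 206/105).
Solving gives a_0 = 76/35, a_1 = 12/5, a_2 = 9/7, so
  g(x) = 9*x^2/7 + 12*x/5 + 76/35.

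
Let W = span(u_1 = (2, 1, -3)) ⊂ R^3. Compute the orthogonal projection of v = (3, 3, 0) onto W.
proj_W(v) = (9/7, 9/14, -27/14)

Set up U = [u_1 | ... | u_1] ∈ R^(3×1). The projector onto W = col(U) is P = U (U^T U)^(-1) U^T.
Compute U^T U =
  [14],
and U^T v = (9).
Solve U^T U · c = U^T v for the coefficients: c = (9/14). The projection is proj_W(v) = U c.
Check: (v - proj_W(v)) · u_1 = 0  (should be 0).
Result: proj_W(v) = (9/7, 9/14, -27/14).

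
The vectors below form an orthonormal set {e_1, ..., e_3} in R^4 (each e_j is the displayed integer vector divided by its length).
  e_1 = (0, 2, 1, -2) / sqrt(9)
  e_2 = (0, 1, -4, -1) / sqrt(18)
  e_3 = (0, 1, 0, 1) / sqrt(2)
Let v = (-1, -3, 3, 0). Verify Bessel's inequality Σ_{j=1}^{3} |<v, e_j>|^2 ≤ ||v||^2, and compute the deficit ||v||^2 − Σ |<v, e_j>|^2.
Σ |<v, e_j>|^2 = 18; ||v||^2 = 19; deficit = 1

Write each e_j = u_j / sqrt(<u_j, u_j>) where u_j is the displayed integer vector. Then <v, e_j> = <v, u_j> / sqrt(<u_j, u_j>), so |<v, e_j>|^2 = <v, u_j>^2 / <u_j, u_j>.
Coefficients: <v, e_1> = -3/sqrt(9), <v, e_2> = -15/sqrt(18), <v, e_3> = -3/sqrt(2).
Square and sum: Σ |<v, e_j>|^2 = 18.
Compute ||v||^2 = v·v = 19.
Deficit = 19 − 18 = 1 ≥ 0, confirming Bessel's inequality. (The deficit equals ||v − Σ <v,e_j> e_j||^2, the squared distance from v to span{e_j}.)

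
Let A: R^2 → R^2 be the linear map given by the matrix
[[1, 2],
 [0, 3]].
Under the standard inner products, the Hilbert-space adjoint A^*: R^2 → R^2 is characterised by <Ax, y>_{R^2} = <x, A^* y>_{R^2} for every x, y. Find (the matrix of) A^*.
A^* = A^T =
[[1, 0],
 [2, 3]]

For real matrices with standard dot products, the defining identity <Ax, y> = <x, A^* y> gives (Ax)^T y = x^T (A^*) y, i.e. x^T A^T y = x^T (A^*) y. Since this holds for all x, y, we must have A^* = A^T. Therefore
A^* =
[[1, 0],
 [2, 3]].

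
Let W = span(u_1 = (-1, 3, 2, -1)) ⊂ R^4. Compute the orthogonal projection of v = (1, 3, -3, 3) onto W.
proj_W(v) = (1/15, -1/5, -2/15, 1/15)

Set up U = [u_1 | ... | u_1] ∈ R^(4×1). The projector onto W = col(U) is P = U (U^T U)^(-1) U^T.
Compute U^T U =
  [15],
and U^T v = (-1).
Solve U^T U · c = U^T v for the coefficients: c = (-1/15). The projection is proj_W(v) = U c.
Check: (v - proj_W(v)) · u_1 = 0  (should be 0).
Result: proj_W(v) = (1/15, -1/5, -2/15, 1/15).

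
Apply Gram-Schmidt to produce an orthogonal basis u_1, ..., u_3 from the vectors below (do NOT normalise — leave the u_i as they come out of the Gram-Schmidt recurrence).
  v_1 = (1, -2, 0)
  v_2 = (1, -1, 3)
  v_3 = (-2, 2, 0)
Orthogonal basis:
  u_1 = (1, -2, 0)
  u_2 = (2/5, 1/5, 3)
  u_3 = (-18/23, -9/23, 3/23)

Apply the Gram-Schmidt recurrence
  u_1 = v_1
  u_i = v_i − Σ_{j<i} ((v_i · u_j) / (u_j · u_j)) · u_j.

Step by step this gives:
  u_1 = (1, -2, 0)
  u_2 = (2/5, 1/5, 3)
  u_3 = (-18/23, -9/23, 3/23)

Orthogonality check:
  u_2 · u_1 = 0 (should be 0)
  u_3 · u_1 = 0 (should be 0)
  u_3 · u_2 = 0 (should be 0)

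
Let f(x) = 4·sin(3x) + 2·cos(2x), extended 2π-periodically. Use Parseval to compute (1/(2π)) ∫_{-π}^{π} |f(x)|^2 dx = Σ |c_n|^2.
Σ |c_n|^2 = 10

Expand |f|^2 and use orthogonality of {sin(nx), cos(mx)} on [-π, π]:
  ∫_{-π}^{π} sin(nx)^2 dx = π, ∫ cos(mx)^2 dx = π, and cross terms integrate to 0.
So ∫_{-π}^{π} f(x)^2 dx = 4^2 · π + 2^2 · π = (16 + 4)π.
Divide by 2π: (16 + 4)/2 = 10.
By Parseval, this equals Σ |c_n|^2.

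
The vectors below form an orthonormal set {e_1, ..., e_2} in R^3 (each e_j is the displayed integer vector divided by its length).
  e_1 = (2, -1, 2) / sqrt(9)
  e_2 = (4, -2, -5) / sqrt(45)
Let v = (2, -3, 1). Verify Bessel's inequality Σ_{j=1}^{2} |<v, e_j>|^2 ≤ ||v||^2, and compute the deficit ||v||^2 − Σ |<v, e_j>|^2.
Σ |<v, e_j>|^2 = 54/5; ||v||^2 = 14; deficit = 16/5

Write each e_j = u_j / sqrt(<u_j, u_j>) where u_j is the displayed integer vector. Then <v, e_j> = <v, u_j> / sqrt(<u_j, u_j>), so |<v, e_j>|^2 = <v, u_j>^2 / <u_j, u_j>.
Coefficients: <v, e_1> = 9/sqrt(9), <v, e_2> = 9/sqrt(45).
Square and sum: Σ |<v, e_j>|^2 = 54/5.
Compute ||v||^2 = v·v = 14.
Deficit = 14 − 54/5 = 16/5 ≥ 0, confirming Bessel's inequality. (The deficit equals ||v − Σ <v,e_j> e_j||^2, the squared distance from v to span{e_j}.)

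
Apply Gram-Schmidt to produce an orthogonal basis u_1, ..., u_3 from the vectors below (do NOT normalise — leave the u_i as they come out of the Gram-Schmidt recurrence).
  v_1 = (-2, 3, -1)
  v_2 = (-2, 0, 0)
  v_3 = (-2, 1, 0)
Orthogonal basis:
  u_1 = (-2, 3, -1)
  u_2 = (-10/7, -6/7, 2/7)
  u_3 = (0, 1/10, 3/10)

Apply the Gram-Schmidt recurrence
  u_1 = v_1
  u_i = v_i − Σ_{j<i} ((v_i · u_j) / (u_j · u_j)) · u_j.

Step by step this gives:
  u_1 = (-2, 3, -1)
  u_2 = (-10/7, -6/7, 2/7)
  u_3 = (0, 1/10, 3/10)

Orthogonality check:
  u_2 · u_1 = 0 (should be 0)
  u_3 · u_1 = 0 (should be 0)
  u_3 · u_2 = 0 (should be 0)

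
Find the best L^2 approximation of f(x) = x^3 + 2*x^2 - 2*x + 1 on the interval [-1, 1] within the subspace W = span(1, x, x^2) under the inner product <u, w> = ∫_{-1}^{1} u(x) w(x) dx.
g(x) = 2*x^2 - 7*x/5 + 1

The best approximation g ∈ W is the orthogonal projection of f onto W. Writing g = a_0 + a_1 x + a_2 x^2, the coefficients solve the normal equations G · a = b where
  G_{ij} = <φ_i, φ_j> and b_i = <f, φ_i>, with φ_0 = 1, φ_1 = x, φ_2 = x^2.
G =
  [2, 0, 2/3]
  [0, 2/3, 0]
  [2/3, 0, 2/5],
b = (10/3, -14/15, 22/15).
Solving gives a_0 = 1, a_1 = -7/5, a_2 = 2, so
  g(x) = 2*x^2 - 7*x/5 + 1.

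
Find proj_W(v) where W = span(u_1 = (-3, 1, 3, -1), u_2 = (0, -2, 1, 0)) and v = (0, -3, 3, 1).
proj_W(v) = (-16/33, -334/99, 223/99, -16/99)

Set up U = [u_1 | ... | u_2] ∈ R^(4×2). The projector onto W = col(U) is P = U (U^T U)^(-1) U^T.
Compute U^T U =
  [20, 1]
  [1, 5],
and U^T v = (5, 9).
Solve U^T U · c = U^T v for the coefficients: c = (16/99, 175/99). The projection is proj_W(v) = U c.
Check: (v - proj_W(v)) · u_1 = 0  (should be 0).
Check: (v - proj_W(v)) · u_2 = 0  (should be 0).
Result: proj_W(v) = (-16/33, -334/99, 223/99, -16/99).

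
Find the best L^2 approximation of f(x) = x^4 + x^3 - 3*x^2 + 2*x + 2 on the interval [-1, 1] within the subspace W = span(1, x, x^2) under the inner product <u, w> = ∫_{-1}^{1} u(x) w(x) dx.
g(x) = -15*x^2/7 + 13*x/5 + 67/35

The best approximation g ∈ W is the orthogonal projection of f onto W. Writing g = a_0 + a_1 x + a_2 x^2, the coefficients solve the normal equations G · a = b where
  G_{ij} = <φ_i, φ_j> and b_i = <f, φ_i>, with φ_0 = 1, φ_1 = x, φ_2 = x^2.
G =
  [2, 0, 2/3]
  [0, 2/3, 0]
  [2/3, 0, 2/5],
b = (12/5, 26/15, 44/105).
Solving gives a_0 = 67/35, a_1 = 13/5, a_2 = -15/7, so
  g(x) = -15*x^2/7 + 13*x/5 + 67/35.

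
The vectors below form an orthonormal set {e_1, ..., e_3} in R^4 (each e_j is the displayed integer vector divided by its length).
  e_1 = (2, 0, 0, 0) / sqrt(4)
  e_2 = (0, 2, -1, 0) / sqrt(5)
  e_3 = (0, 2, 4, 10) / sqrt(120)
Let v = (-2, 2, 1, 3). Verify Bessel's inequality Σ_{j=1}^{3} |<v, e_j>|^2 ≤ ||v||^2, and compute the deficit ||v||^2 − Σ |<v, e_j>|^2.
Σ |<v, e_j>|^2 = 107/6; ||v||^2 = 18; deficit = 1/6

Write each e_j = u_j / sqrt(<u_j, u_j>) where u_j is the displayed integer vector. Then <v, e_j> = <v, u_j> / sqrt(<u_j, u_j>), so |<v, e_j>|^2 = <v, u_j>^2 / <u_j, u_j>.
Coefficients: <v, e_1> = -4/sqrt(4), <v, e_2> = 3/sqrt(5), <v, e_3> = 38/sqrt(120).
Square and sum: Σ |<v, e_j>|^2 = 107/6.
Compute ||v||^2 = v·v = 18.
Deficit = 18 − 107/6 = 1/6 ≥ 0, confirming Bessel's inequality. (The deficit equals ||v − Σ <v,e_j> e_j||^2, the squared distance from v to span{e_j}.)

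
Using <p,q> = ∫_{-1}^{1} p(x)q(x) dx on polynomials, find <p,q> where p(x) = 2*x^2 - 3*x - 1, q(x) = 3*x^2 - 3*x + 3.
<p,q> = 22/5

Expand the product: p(x)·q(x) = 6*x^4 - 15*x^3 + 12*x^2 - 6*x - 3.
∫_{-1}^{1} of each monomial x^k gives [2/(k+1) if k even, 0 if k odd]. Integrating term-by-term (or equivalently evaluating the antiderivative F(x) = 6*x^5/5 - 15*x^4/4 + 4*x^3 - 3*x^2 - 3*x at the endpoints):
  F(1) − F(−1) = -91/20 − (-179/20) = 22/5.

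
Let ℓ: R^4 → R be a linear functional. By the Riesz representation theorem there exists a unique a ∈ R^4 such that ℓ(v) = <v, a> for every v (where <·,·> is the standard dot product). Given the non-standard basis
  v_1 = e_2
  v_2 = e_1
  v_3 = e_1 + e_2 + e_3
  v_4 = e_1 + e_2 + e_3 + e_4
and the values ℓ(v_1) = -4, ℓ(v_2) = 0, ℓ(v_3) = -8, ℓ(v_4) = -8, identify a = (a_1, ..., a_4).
a = (0, -4, -4, 0)

Write a = (a_1, ..., a_4) in the standard basis. For each basis vector v_i, ℓ(v_i) = <v_i, a> is a linear equation in the a_j's. Collect the n equations into a matrix system V a = ℓ, where row i of V is v_i (expressed in the standard basis). Since V is invertible (lower-triangular with 1s on the diagonal, up to permutation), solve by back-substitution:
  V =
[[0, 1, 0, 0],
 [1, 0, 0, 0],
 [1, 1, 1, 0],
 [1, 1, 1, 1]]
  V a = (-4, 0, -8, -8)
Solving gives a = (0, -4, -4, 0).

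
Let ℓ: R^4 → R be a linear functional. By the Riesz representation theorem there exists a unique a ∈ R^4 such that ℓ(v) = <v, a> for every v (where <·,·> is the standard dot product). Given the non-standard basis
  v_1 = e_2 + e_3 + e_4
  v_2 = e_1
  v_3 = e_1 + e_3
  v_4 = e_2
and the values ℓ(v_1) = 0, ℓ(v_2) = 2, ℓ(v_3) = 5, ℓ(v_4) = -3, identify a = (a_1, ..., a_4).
a = (2, -3, 3, 0)

Write a = (a_1, ..., a_4) in the standard basis. For each basis vector v_i, ℓ(v_i) = <v_i, a> is a linear equation in the a_j's. Collect the n equations into a matrix system V a = ℓ, where row i of V is v_i (expressed in the standard basis). Since V is invertible (lower-triangular with 1s on the diagonal, up to permutation), solve by back-substitution:
  V =
[[0, 1, 1, 1],
 [1, 0, 0, 0],
 [1, 0, 1, 0],
 [0, 1, 0, 0]]
  V a = (0, 2, 5, -3)
Solving gives a = (2, -3, 3, 0).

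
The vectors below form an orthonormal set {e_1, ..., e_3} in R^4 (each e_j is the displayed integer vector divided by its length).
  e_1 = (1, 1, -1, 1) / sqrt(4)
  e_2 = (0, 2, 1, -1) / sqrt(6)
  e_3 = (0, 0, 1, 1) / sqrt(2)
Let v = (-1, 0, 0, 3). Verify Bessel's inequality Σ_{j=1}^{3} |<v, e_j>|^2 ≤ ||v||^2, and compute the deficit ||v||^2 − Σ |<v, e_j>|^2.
Σ |<v, e_j>|^2 = 7; ||v||^2 = 10; deficit = 3

Write each e_j = u_j / sqrt(<u_j, u_j>) where u_j is the displayed integer vector. Then <v, e_j> = <v, u_j> / sqrt(<u_j, u_j>), so |<v, e_j>|^2 = <v, u_j>^2 / <u_j, u_j>.
Coefficients: <v, e_1> = 2/sqrt(4), <v, e_2> = -3/sqrt(6), <v, e_3> = 3/sqrt(2).
Square and sum: Σ |<v, e_j>|^2 = 7.
Compute ||v||^2 = v·v = 10.
Deficit = 10 − 7 = 3 ≥ 0, confirming Bessel's inequality. (The deficit equals ||v − Σ <v,e_j> e_j||^2, the squared distance from v to span{e_j}.)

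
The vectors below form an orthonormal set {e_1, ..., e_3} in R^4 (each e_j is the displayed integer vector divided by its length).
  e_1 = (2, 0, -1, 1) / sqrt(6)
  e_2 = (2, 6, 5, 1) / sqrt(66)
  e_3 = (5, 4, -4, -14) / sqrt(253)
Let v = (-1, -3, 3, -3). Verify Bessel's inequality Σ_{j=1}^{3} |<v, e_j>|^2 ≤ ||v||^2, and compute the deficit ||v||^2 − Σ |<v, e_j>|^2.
Σ |<v, e_j>|^2 = 283/23; ||v||^2 = 28; deficit = 361/23

Write each e_j = u_j / sqrt(<u_j, u_j>) where u_j is the displayed integer vector. Then <v, e_j> = <v, u_j> / sqrt(<u_j, u_j>), so |<v, e_j>|^2 = <v, u_j>^2 / <u_j, u_j>.
Coefficients: <v, e_1> = -8/sqrt(6), <v, e_2> = -8/sqrt(66), <v, e_3> = 13/sqrt(253).
Square and sum: Σ |<v, e_j>|^2 = 283/23.
Compute ||v||^2 = v·v = 28.
Deficit = 28 − 283/23 = 361/23 ≥ 0, confirming Bessel's inequality. (The deficit equals ||v − Σ <v,e_j> e_j||^2, the squared distance from v to span{e_j}.)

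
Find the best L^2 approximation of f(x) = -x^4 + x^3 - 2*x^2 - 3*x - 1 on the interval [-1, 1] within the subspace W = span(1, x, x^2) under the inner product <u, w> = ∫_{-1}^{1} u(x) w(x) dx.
g(x) = -20*x^2/7 - 12*x/5 - 32/35

The best approximation g ∈ W is the orthogonal projection of f onto W. Writing g = a_0 + a_1 x + a_2 x^2, the coefficients solve the normal equations G · a = b where
  G_{ij} = <φ_i, φ_j> and b_i = <f, φ_i>, with φ_0 = 1, φ_1 = x, φ_2 = x^2.
G =
  [2, 0, 2/3]
  [0, 2/3, 0]
  [2/3, 0, 2/5],
b = (-56/15, -8/5, -184/105).
Solving gives a_0 = -32/35, a_1 = -12/5, a_2 = -20/7, so
  g(x) = -20*x^2/7 - 12*x/5 - 32/35.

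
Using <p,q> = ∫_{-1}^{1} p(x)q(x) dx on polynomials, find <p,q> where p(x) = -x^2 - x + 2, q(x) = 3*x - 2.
<p,q> = -26/3

Expand the product: p(x)·q(x) = -3*x^3 - x^2 + 8*x - 4.
∫_{-1}^{1} of each monomial x^k gives [2/(k+1) if k even, 0 if k odd]. Integrating term-by-term (or equivalently evaluating the antiderivative F(x) = -3*x^4/4 - x^3/3 + 4*x^2 - 4*x at the endpoints):
  F(1) − F(−1) = -13/12 − (91/12) = -26/3.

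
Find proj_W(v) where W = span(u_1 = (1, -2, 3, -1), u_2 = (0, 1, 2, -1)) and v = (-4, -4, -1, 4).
proj_W(v) = (32/65, -199/65, -174/65, 103/65)

Set up U = [u_1 | ... | u_2] ∈ R^(4×2). The projector onto W = col(U) is P = U (U^T U)^(-1) U^T.
Compute U^T U =
  [15, 5]
  [5, 6],
and U^T v = (-3, -10).
Solve U^T U · c = U^T v for the coefficients: c = (32/65, -27/13). The projection is proj_W(v) = U c.
Check: (v - proj_W(v)) · u_1 = 0  (should be 0).
Check: (v - proj_W(v)) · u_2 = 0  (should be 0).
Result: proj_W(v) = (32/65, -199/65, -174/65, 103/65).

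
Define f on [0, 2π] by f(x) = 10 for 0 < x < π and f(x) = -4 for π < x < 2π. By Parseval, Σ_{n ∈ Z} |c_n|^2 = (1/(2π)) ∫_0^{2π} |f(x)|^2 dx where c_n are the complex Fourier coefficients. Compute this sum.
Σ |c_n|^2 = 58

Parseval equates the L^2 energy of f (normalised by 1/(2π)) with the ℓ^2 sum of its Fourier coefficients: (1/(2π)) ∫_0^{2π} |f|^2 = Σ |c_n|^2.
Compute the left side: (1/(2π)) [∫_0^π 10^2 dx + ∫_π^{2π} (-4)^2 dx] = (1/(2π)) · (100π + 16π) = (100 + 16)/2 = 58.
So Σ_{n ∈ Z} |c_n|^2 = 58.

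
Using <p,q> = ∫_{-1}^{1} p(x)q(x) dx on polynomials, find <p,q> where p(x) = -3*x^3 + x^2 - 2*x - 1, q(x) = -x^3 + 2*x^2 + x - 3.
<p,q> = 272/105

Expand the product: p(x)·q(x) = 3*x^6 - 7*x^5 + x^4 + 7*x^3 - 7*x^2 + 5*x + 3.
∫_{-1}^{1} of each monomial x^k gives [2/(k+1) if k even, 0 if k odd]. Integrating term-by-term (or equivalently evaluating the antiderivative F(x) = 3*x^7/7 - 7*x^6/6 + x^5/5 + 7*x^4/4 - 7*x^3/3 + 5*x^2/2 + 3*x at the endpoints):
  F(1) − F(−1) = 613/140 − (751/420) = 272/105.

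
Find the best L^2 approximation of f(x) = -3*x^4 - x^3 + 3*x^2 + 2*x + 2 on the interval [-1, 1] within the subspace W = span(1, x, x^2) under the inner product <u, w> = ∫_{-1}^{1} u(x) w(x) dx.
g(x) = 3*x^2/7 + 7*x/5 + 79/35

The best approximation g ∈ W is the orthogonal projection of f onto W. Writing g = a_0 + a_1 x + a_2 x^2, the coefficients solve the normal equations G · a = b where
  G_{ij} = <φ_i, φ_j> and b_i = <f, φ_i>, with φ_0 = 1, φ_1 = x, φ_2 = x^2.
G =
  [2, 0, 2/3]
  [0, 2/3, 0]
  [2/3, 0, 2/5],
b = (24/5, 14/15, 176/105).
Solving gives a_0 = 79/35, a_1 = 7/5, a_2 = 3/7, so
  g(x) = 3*x^2/7 + 7*x/5 + 79/35.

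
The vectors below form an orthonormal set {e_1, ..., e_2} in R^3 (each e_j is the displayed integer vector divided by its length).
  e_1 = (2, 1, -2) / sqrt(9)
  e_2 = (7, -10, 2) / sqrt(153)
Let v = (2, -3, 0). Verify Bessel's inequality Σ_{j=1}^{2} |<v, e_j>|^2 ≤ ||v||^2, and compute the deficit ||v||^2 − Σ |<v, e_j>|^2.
Σ |<v, e_j>|^2 = 217/17; ||v||^2 = 13; deficit = 4/17

Write each e_j = u_j / sqrt(<u_j, u_j>) where u_j is the displayed integer vector. Then <v, e_j> = <v, u_j> / sqrt(<u_j, u_j>), so |<v, e_j>|^2 = <v, u_j>^2 / <u_j, u_j>.
Coefficients: <v, e_1> = 1/sqrt(9), <v, e_2> = 44/sqrt(153).
Square and sum: Σ |<v, e_j>|^2 = 217/17.
Compute ||v||^2 = v·v = 13.
Deficit = 13 − 217/17 = 4/17 ≥ 0, confirming Bessel's inequality. (The deficit equals ||v − Σ <v,e_j> e_j||^2, the squared distance from v to span{e_j}.)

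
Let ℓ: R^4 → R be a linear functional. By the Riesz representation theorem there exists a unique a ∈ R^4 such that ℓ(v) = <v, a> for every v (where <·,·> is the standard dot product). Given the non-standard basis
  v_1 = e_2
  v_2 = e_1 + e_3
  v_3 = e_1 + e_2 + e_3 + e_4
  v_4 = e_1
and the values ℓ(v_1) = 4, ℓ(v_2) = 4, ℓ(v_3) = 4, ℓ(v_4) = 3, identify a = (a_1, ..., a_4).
a = (3, 4, 1, -4)

Write a = (a_1, ..., a_4) in the standard basis. For each basis vector v_i, ℓ(v_i) = <v_i, a> is a linear equation in the a_j's. Collect the n equations into a matrix system V a = ℓ, where row i of V is v_i (expressed in the standard basis). Since V is invertible (lower-triangular with 1s on the diagonal, up to permutation), solve by back-substitution:
  V =
[[0, 1, 0, 0],
 [1, 0, 1, 0],
 [1, 1, 1, 1],
 [1, 0, 0, 0]]
  V a = (4, 4, 4, 3)
Solving gives a = (3, 4, 1, -4).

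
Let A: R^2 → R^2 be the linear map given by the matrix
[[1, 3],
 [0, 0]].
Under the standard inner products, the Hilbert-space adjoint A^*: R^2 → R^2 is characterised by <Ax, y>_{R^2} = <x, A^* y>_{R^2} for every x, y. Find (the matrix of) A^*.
A^* = A^T =
[[1, 0],
 [3, 0]]

For real matrices with standard dot products, the defining identity <Ax, y> = <x, A^* y> gives (Ax)^T y = x^T (A^*) y, i.e. x^T A^T y = x^T (A^*) y. Since this holds for all x, y, we must have A^* = A^T. Therefore
A^* =
[[1, 0],
 [3, 0]].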